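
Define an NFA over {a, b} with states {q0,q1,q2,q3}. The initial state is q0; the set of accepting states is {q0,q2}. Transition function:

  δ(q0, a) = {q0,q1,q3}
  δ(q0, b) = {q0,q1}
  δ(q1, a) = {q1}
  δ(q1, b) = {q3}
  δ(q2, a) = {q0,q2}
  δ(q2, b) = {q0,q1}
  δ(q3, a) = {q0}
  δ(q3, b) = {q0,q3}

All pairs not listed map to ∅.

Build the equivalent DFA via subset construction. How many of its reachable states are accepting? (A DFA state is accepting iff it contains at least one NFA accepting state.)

3

Start state of the DFA: {q0}.
{q0} --a--> {q0,q1,q3}  [new]
{q0} --b--> {q0,q1}  [new]
{q0,q1,q3} --a--> {q0,q1,q3}  [seen]
{q0,q1,q3} --b--> {q0,q1,q3}  [seen]
{q0,q1} --a--> {q0,q1,q3}  [seen]
{q0,q1} --b--> {q0,q1,q3}  [seen]
Reachable DFA states: {q0}, {q0,q1,q3}, {q0,q1}.
Accepting DFA states (contain an NFA accepting state): {q0}, {q0,q1,q3}, {q0,q1}.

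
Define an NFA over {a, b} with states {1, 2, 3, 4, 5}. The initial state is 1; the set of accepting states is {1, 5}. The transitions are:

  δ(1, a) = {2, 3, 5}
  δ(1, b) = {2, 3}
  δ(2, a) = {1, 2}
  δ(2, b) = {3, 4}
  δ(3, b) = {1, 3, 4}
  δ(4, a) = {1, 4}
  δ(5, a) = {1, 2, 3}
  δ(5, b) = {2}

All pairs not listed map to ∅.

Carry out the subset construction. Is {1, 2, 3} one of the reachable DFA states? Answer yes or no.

Start state of the DFA: {1}.
{1} --a--> {2, 3, 5}  [new]
{1} --b--> {2, 3}  [new]
{2, 3, 5} --a--> {1, 2, 3}  [new]
{2, 3, 5} --b--> {1, 2, 3, 4}  [new]
{2, 3} --a--> {1, 2}  [new]
{2, 3} --b--> {1, 3, 4}  [new]
{1, 2, 3} --a--> {1, 2, 3, 5}  [new]
{1, 2, 3} --b--> {1, 2, 3, 4}  [seen]
{1, 2, 3, 4} --a--> {1, 2, 3, 4, 5}  [new]
{1, 2, 3, 4} --b--> {1, 2, 3, 4}  [seen]
{1, 2} --a--> {1, 2, 3, 5}  [seen]
{1, 2} --b--> {2, 3, 4}  [new]
{1, 3, 4} --a--> {1, 2, 3, 4, 5}  [seen]
{1, 3, 4} --b--> {1, 2, 3, 4}  [seen]
{1, 2, 3, 5} --a--> {1, 2, 3, 5}  [seen]
{1, 2, 3, 5} --b--> {1, 2, 3, 4}  [seen]
{1, 2, 3, 4, 5} --a--> {1, 2, 3, 4, 5}  [seen]
{1, 2, 3, 4, 5} --b--> {1, 2, 3, 4}  [seen]
{2, 3, 4} --a--> {1, 2, 4}  [new]
{2, 3, 4} --b--> {1, 3, 4}  [seen]
{1, 2, 4} --a--> {1, 2, 3, 4, 5}  [seen]
{1, 2, 4} --b--> {2, 3, 4}  [seen]
Reachable DFA states: {1}, {2, 3, 5}, {2, 3}, {1, 2, 3}, {1, 2, 3, 4}, {1, 2}, {1, 3, 4}, {1, 2, 3, 5}, {1, 2, 3, 4, 5}, {2, 3, 4}, {1, 2, 4}.
{1, 2, 3} is among them.

yes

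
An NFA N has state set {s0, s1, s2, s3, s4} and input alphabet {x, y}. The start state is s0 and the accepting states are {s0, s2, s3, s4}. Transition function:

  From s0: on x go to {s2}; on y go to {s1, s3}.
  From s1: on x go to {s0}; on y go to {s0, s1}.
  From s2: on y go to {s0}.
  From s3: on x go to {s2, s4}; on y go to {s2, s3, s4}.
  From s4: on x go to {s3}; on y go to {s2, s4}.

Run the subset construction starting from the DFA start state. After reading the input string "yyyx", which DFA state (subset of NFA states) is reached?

{s0, s2, s3, s4}

Start: {s0}.
δ(s0,y) = {s1, s3}.
Union: {s1, s3}.
After y: {s1, s3}.
δ(s1,y) = {s0, s1}; δ(s3,y) = {s2, s3, s4}.
Union: {s0, s1, s2, s3, s4}.
After y: {s0, s1, s2, s3, s4}.
δ(s0,y) = {s1, s3}; δ(s1,y) = {s0, s1}; δ(s2,y) = {s0}; δ(s3,y) = {s2, s3, s4}; δ(s4,y) = {s2, s4}.
Union: {s0, s1, s2, s3, s4}.
After y: {s0, s1, s2, s3, s4}.
δ(s0,x) = {s2}; δ(s1,x) = {s0}; δ(s2,x) = ∅; δ(s3,x) = {s2, s4}; δ(s4,x) = {s3}.
Union: {s0, s2, s3, s4}.
After x: {s0, s2, s3, s4}.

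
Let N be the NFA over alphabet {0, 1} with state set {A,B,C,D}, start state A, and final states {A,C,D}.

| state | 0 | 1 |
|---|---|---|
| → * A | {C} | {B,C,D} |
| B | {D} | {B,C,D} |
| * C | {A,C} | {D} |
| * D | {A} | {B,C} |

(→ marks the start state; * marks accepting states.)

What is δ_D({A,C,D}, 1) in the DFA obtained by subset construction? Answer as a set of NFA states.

δ(A,1) = {B,C,D}; δ(C,1) = {D}; δ(D,1) = {B,C}.
Union: {B,C,D}.

{B,C,D}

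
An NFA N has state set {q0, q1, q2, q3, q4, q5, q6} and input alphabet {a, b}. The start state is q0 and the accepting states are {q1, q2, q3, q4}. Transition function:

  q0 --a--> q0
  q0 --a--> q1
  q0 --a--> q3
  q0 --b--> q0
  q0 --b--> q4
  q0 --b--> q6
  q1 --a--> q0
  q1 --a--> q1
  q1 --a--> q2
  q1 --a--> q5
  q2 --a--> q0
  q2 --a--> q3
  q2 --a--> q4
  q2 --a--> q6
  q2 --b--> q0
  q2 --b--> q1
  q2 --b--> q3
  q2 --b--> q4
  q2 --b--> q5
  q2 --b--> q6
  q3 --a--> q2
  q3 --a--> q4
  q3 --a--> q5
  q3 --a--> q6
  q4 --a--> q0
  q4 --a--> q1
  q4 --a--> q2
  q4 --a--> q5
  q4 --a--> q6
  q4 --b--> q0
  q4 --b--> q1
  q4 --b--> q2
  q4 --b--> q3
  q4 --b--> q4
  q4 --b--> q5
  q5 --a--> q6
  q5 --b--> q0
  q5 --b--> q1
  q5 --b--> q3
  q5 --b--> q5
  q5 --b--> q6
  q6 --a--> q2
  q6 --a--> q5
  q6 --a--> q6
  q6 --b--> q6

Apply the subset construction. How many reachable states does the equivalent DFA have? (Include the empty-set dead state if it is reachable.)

6

Start state of the DFA: {q0}.
{q0} --a--> {q0, q1, q3}  [new]
{q0} --b--> {q0, q4, q6}  [new]
{q0, q1, q3} --a--> {q0, q1, q2, q3, q4, q5, q6}  [new]
{q0, q1, q3} --b--> {q0, q4, q6}  [seen]
{q0, q4, q6} --a--> {q0, q1, q2, q3, q5, q6}  [new]
{q0, q4, q6} --b--> {q0, q1, q2, q3, q4, q5, q6}  [seen]
{q0, q1, q2, q3, q4, q5, q6} --a--> {q0, q1, q2, q3, q4, q5, q6}  [seen]
{q0, q1, q2, q3, q4, q5, q6} --b--> {q0, q1, q2, q3, q4, q5, q6}  [seen]
{q0, q1, q2, q3, q5, q6} --a--> {q0, q1, q2, q3, q4, q5, q6}  [seen]
{q0, q1, q2, q3, q5, q6} --b--> {q0, q1, q3, q4, q5, q6}  [new]
{q0, q1, q3, q4, q5, q6} --a--> {q0, q1, q2, q3, q4, q5, q6}  [seen]
{q0, q1, q3, q4, q5, q6} --b--> {q0, q1, q2, q3, q4, q5, q6}  [seen]
Reachable DFA states: {q0}, {q0, q1, q3}, {q0, q4, q6}, {q0, q1, q2, q3, q4, q5, q6}, {q0, q1, q2, q3, q5, q6}, {q0, q1, q3, q4, q5, q6}.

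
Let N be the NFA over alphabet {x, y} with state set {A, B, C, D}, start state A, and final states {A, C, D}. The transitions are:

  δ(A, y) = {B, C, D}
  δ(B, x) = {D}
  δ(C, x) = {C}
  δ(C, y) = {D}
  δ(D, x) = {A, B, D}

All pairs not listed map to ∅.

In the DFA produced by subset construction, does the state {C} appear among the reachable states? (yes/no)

no

Start state of the DFA: {A}.
{A} --x--> ∅  [new]
{A} --y--> {B, C, D}  [new]
∅ --x--> ∅  [seen]
∅ --y--> ∅  [seen]
{B, C, D} --x--> {A, B, C, D}  [new]
{B, C, D} --y--> {D}  [new]
{A, B, C, D} --x--> {A, B, C, D}  [seen]
{A, B, C, D} --y--> {B, C, D}  [seen]
{D} --x--> {A, B, D}  [new]
{D} --y--> ∅  [seen]
{A, B, D} --x--> {A, B, D}  [seen]
{A, B, D} --y--> {B, C, D}  [seen]
Reachable DFA states: {A}, ∅, {B, C, D}, {A, B, C, D}, {D}, {A, B, D}.
{C} is not among them.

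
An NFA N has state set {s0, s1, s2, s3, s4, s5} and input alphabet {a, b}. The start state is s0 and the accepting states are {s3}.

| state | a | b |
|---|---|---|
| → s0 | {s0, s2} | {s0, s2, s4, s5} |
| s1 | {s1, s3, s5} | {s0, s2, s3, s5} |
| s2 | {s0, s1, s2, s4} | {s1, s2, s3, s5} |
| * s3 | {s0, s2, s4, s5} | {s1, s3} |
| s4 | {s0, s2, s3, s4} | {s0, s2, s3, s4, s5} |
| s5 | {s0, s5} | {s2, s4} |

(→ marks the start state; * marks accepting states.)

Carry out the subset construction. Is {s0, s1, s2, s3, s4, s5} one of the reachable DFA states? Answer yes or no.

yes

Start state of the DFA: {s0}.
{s0} --a--> {s0, s2}  [new]
{s0} --b--> {s0, s2, s4, s5}  [new]
{s0, s2} --a--> {s0, s1, s2, s4}  [new]
{s0, s2} --b--> {s0, s1, s2, s3, s4, s5}  [new]
{s0, s2, s4, s5} --a--> {s0, s1, s2, s3, s4, s5}  [seen]
{s0, s2, s4, s5} --b--> {s0, s1, s2, s3, s4, s5}  [seen]
{s0, s1, s2, s4} --a--> {s0, s1, s2, s3, s4, s5}  [seen]
{s0, s1, s2, s4} --b--> {s0, s1, s2, s3, s4, s5}  [seen]
{s0, s1, s2, s3, s4, s5} --a--> {s0, s1, s2, s3, s4, s5}  [seen]
{s0, s1, s2, s3, s4, s5} --b--> {s0, s1, s2, s3, s4, s5}  [seen]
Reachable DFA states: {s0}, {s0, s2}, {s0, s2, s4, s5}, {s0, s1, s2, s4}, {s0, s1, s2, s3, s4, s5}.
{s0, s1, s2, s3, s4, s5} is among them.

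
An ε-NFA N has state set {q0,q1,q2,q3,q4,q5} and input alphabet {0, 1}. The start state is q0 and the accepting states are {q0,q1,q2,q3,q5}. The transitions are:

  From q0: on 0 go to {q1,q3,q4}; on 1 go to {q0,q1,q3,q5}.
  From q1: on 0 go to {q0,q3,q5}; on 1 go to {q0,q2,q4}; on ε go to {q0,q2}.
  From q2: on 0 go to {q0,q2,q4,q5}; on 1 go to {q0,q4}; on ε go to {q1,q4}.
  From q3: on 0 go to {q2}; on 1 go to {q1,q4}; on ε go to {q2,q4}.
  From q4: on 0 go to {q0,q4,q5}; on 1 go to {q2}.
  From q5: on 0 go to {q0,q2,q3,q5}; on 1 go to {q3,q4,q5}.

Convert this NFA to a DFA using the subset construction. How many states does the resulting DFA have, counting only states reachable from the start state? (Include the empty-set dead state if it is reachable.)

Start state of the DFA: {q0} (ε-closure of the NFA start).
{q0} --0--> {q0,q1,q2,q3,q4}  [new]
{q0} --1--> {q0,q1,q2,q3,q4,q5}  [new]
{q0,q1,q2,q3,q4} --0--> {q0,q1,q2,q3,q4,q5}  [seen]
{q0,q1,q2,q3,q4} --1--> {q0,q1,q2,q3,q4,q5}  [seen]
{q0,q1,q2,q3,q4,q5} --0--> {q0,q1,q2,q3,q4,q5}  [seen]
{q0,q1,q2,q3,q4,q5} --1--> {q0,q1,q2,q3,q4,q5}  [seen]
Reachable DFA states: {q0}, {q0,q1,q2,q3,q4}, {q0,q1,q2,q3,q4,q5}.

3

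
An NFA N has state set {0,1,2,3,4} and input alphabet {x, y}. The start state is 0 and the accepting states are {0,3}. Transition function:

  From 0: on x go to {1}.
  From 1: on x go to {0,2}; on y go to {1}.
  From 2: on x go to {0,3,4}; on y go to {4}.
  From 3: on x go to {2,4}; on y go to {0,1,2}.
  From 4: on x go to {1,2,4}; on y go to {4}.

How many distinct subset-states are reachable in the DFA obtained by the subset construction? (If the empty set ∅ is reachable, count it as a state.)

Start state of the DFA: {0}.
{0} --x--> {1}  [new]
{0} --y--> ∅  [new]
{1} --x--> {0,2}  [new]
{1} --y--> {1}  [seen]
∅ --x--> ∅  [seen]
∅ --y--> ∅  [seen]
{0,2} --x--> {0,1,3,4}  [new]
{0,2} --y--> {4}  [new]
{0,1,3,4} --x--> {0,1,2,4}  [new]
{0,1,3,4} --y--> {0,1,2,4}  [seen]
{4} --x--> {1,2,4}  [new]
{4} --y--> {4}  [seen]
{0,1,2,4} --x--> {0,1,2,3,4}  [new]
{0,1,2,4} --y--> {1,4}  [new]
{1,2,4} --x--> {0,1,2,3,4}  [seen]
{1,2,4} --y--> {1,4}  [seen]
{0,1,2,3,4} --x--> {0,1,2,3,4}  [seen]
{0,1,2,3,4} --y--> {0,1,2,4}  [seen]
{1,4} --x--> {0,1,2,4}  [seen]
{1,4} --y--> {1,4}  [seen]
Reachable DFA states: {0}, {1}, ∅, {0,2}, {0,1,3,4}, {4}, {0,1,2,4}, {1,2,4}, {0,1,2,3,4}, {1,4}.

10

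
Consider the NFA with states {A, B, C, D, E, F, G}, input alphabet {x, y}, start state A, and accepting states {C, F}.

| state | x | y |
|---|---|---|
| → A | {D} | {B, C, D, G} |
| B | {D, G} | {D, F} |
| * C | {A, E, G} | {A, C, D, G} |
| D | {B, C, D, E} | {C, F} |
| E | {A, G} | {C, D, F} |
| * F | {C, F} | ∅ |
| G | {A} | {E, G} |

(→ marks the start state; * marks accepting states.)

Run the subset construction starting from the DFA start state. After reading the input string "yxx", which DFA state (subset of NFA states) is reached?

{A, B, C, D, E, G}

Start: {A}.
δ(A,y) = {B, C, D, G}.
Union: {B, C, D, G}.
After y: {B, C, D, G}.
δ(B,x) = {D, G}; δ(C,x) = {A, E, G}; δ(D,x) = {B, C, D, E}; δ(G,x) = {A}.
Union: {A, B, C, D, E, G}.
After x: {A, B, C, D, E, G}.
δ(A,x) = {D}; δ(B,x) = {D, G}; δ(C,x) = {A, E, G}; δ(D,x) = {B, C, D, E}; δ(E,x) = {A, G}; δ(G,x) = {A}.
Union: {A, B, C, D, E, G}.
After x: {A, B, C, D, E, G}.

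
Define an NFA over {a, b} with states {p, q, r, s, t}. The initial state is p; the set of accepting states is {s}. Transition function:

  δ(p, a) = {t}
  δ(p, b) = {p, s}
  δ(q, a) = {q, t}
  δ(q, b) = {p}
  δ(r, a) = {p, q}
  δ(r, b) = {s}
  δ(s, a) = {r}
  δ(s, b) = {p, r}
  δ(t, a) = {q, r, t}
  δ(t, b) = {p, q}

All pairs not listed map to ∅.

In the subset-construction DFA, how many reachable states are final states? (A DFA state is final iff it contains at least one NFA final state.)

3

Start state of the DFA: {p}.
{p} --a--> {t}  [new]
{p} --b--> {p, s}  [new]
{t} --a--> {q, r, t}  [new]
{t} --b--> {p, q}  [new]
{p, s} --a--> {r, t}  [new]
{p, s} --b--> {p, r, s}  [new]
{q, r, t} --a--> {p, q, r, t}  [new]
{q, r, t} --b--> {p, q, s}  [new]
{p, q} --a--> {q, t}  [new]
{p, q} --b--> {p, s}  [seen]
{r, t} --a--> {p, q, r, t}  [seen]
{r, t} --b--> {p, q, s}  [seen]
{p, r, s} --a--> {p, q, r, t}  [seen]
{p, r, s} --b--> {p, r, s}  [seen]
{p, q, r, t} --a--> {p, q, r, t}  [seen]
{p, q, r, t} --b--> {p, q, s}  [seen]
{p, q, s} --a--> {q, r, t}  [seen]
{p, q, s} --b--> {p, r, s}  [seen]
{q, t} --a--> {q, r, t}  [seen]
{q, t} --b--> {p, q}  [seen]
Reachable DFA states: {p}, {t}, {p, s}, {q, r, t}, {p, q}, {r, t}, {p, r, s}, {p, q, r, t}, {p, q, s}, {q, t}.
Accepting DFA states (contain an NFA accepting state): {p, s}, {p, r, s}, {p, q, s}.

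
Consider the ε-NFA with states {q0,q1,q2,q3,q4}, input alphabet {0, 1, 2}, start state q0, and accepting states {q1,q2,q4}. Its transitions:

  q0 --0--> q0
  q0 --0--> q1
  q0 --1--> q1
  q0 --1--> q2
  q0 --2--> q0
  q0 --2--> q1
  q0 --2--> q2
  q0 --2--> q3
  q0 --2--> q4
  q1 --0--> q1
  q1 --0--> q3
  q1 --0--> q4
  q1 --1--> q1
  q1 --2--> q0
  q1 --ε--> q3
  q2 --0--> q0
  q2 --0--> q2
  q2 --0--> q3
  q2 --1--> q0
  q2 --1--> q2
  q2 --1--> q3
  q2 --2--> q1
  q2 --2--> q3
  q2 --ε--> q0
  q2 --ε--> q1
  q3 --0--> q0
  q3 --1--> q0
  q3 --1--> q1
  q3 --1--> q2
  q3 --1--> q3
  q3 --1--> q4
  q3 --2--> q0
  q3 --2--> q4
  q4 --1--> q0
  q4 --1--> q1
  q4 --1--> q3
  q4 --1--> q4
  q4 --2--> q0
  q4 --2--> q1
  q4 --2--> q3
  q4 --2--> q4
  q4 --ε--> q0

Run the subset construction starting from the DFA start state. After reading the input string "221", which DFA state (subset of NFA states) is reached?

{q0,q1,q2,q3,q4}

Start: {q0}.
δ(q0,2) = {q0,q1,q2,q3,q4}.
Union: {q0,q1,q2,q3,q4}.
After 2: {q0,q1,q2,q3,q4}.
δ(q0,2) = {q0,q1,q2,q3,q4}; δ(q1,2) = {q0}; δ(q2,2) = {q1,q3}; δ(q3,2) = {q0,q4}; δ(q4,2) = {q0,q1,q3,q4}.
Union: {q0,q1,q2,q3,q4}.
After 2: {q0,q1,q2,q3,q4}.
δ(q0,1) = {q1,q2}; δ(q1,1) = {q1}; δ(q2,1) = {q0,q2,q3}; δ(q3,1) = {q0,q1,q2,q3,q4}; δ(q4,1) = {q0,q1,q3,q4}.
Union: {q0,q1,q2,q3,q4}.
After 1: {q0,q1,q2,q3,q4}.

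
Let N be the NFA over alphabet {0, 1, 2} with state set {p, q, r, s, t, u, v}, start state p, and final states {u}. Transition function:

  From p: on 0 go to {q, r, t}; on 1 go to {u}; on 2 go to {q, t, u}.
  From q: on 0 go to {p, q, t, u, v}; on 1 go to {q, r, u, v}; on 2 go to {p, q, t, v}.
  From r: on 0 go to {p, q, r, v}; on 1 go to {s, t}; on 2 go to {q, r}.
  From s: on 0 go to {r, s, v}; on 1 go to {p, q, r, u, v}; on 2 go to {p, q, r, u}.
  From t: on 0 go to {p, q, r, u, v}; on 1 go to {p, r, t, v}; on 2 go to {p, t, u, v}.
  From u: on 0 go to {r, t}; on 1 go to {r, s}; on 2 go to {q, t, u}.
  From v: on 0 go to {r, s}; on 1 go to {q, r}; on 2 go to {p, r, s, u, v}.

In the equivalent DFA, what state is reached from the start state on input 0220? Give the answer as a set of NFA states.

{p, q, r, s, t, u, v}

Start: {p}.
δ(p,0) = {q, r, t}.
Union: {q, r, t}.
After 0: {q, r, t}.
δ(q,2) = {p, q, t, v}; δ(r,2) = {q, r}; δ(t,2) = {p, t, u, v}.
Union: {p, q, r, t, u, v}.
After 2: {p, q, r, t, u, v}.
δ(p,2) = {q, t, u}; δ(q,2) = {p, q, t, v}; δ(r,2) = {q, r}; δ(t,2) = {p, t, u, v}; δ(u,2) = {q, t, u}; δ(v,2) = {p, r, s, u, v}.
Union: {p, q, r, s, t, u, v}.
After 2: {p, q, r, s, t, u, v}.
δ(p,0) = {q, r, t}; δ(q,0) = {p, q, t, u, v}; δ(r,0) = {p, q, r, v}; δ(s,0) = {r, s, v}; δ(t,0) = {p, q, r, u, v}; δ(u,0) = {r, t}; δ(v,0) = {r, s}.
Union: {p, q, r, s, t, u, v}.
After 0: {p, q, r, s, t, u, v}.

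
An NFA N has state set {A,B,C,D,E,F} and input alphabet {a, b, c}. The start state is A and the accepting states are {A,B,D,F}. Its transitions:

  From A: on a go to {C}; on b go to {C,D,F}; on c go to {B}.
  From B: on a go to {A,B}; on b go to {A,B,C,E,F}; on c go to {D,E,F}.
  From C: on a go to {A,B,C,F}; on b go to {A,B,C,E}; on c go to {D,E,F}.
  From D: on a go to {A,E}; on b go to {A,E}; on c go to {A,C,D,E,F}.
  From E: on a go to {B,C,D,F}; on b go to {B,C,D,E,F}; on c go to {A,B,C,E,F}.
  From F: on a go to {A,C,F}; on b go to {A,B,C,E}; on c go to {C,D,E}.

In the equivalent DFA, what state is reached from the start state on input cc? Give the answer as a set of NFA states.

Start: {A}.
δ(A,c) = {B}.
Union: {B}.
After c: {B}.
δ(B,c) = {D,E,F}.
Union: {D,E,F}.
After c: {D,E,F}.

{D,E,F}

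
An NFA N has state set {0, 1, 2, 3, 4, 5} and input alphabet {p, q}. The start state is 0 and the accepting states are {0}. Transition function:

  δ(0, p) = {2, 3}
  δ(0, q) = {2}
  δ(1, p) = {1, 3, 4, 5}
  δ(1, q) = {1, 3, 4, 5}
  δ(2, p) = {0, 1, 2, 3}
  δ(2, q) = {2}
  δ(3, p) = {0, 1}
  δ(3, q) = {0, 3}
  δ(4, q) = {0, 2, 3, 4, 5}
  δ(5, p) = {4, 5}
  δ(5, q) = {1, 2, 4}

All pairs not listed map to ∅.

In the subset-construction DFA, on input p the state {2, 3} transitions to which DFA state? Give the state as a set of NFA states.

δ(2,p) = {0, 1, 2, 3}; δ(3,p) = {0, 1}.
Union: {0, 1, 2, 3}.

{0, 1, 2, 3}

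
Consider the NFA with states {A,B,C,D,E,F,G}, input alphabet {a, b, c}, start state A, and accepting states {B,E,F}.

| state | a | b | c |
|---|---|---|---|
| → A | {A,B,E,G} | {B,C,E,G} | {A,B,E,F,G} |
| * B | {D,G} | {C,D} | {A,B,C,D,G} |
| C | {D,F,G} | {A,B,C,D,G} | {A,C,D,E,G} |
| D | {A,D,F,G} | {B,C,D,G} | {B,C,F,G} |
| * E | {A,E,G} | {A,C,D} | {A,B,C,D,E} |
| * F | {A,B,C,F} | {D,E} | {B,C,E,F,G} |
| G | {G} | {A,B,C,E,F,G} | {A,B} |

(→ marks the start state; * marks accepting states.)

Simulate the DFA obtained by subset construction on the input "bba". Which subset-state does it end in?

{A,B,C,D,E,F,G}

Start: {A}.
δ(A,b) = {B,C,E,G}.
Union: {B,C,E,G}.
After b: {B,C,E,G}.
δ(B,b) = {C,D}; δ(C,b) = {A,B,C,D,G}; δ(E,b) = {A,C,D}; δ(G,b) = {A,B,C,E,F,G}.
Union: {A,B,C,D,E,F,G}.
After b: {A,B,C,D,E,F,G}.
δ(A,a) = {A,B,E,G}; δ(B,a) = {D,G}; δ(C,a) = {D,F,G}; δ(D,a) = {A,D,F,G}; δ(E,a) = {A,E,G}; δ(F,a) = {A,B,C,F}; δ(G,a) = {G}.
Union: {A,B,C,D,E,F,G}.
After a: {A,B,C,D,E,F,G}.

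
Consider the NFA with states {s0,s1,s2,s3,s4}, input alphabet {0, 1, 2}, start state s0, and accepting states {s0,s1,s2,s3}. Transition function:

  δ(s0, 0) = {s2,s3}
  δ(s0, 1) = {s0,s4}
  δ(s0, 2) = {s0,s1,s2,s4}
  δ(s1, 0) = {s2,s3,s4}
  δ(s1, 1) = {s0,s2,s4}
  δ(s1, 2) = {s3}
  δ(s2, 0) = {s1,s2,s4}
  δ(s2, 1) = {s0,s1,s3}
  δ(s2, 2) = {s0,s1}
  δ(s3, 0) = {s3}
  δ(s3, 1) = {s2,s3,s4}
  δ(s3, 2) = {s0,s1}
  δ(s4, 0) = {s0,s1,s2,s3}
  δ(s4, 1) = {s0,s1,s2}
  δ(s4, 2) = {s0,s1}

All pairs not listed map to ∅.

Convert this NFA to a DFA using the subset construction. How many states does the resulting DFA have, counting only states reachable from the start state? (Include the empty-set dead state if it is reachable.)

12

Start state of the DFA: {s0}.
{s0} --0--> {s2,s3}  [new]
{s0} --1--> {s0,s4}  [new]
{s0} --2--> {s0,s1,s2,s4}  [new]
{s2,s3} --0--> {s1,s2,s3,s4}  [new]
{s2,s3} --1--> {s0,s1,s2,s3,s4}  [new]
{s2,s3} --2--> {s0,s1}  [new]
{s0,s4} --0--> {s0,s1,s2,s3}  [new]
{s0,s4} --1--> {s0,s1,s2,s4}  [seen]
{s0,s4} --2--> {s0,s1,s2,s4}  [seen]
{s0,s1,s2,s4} --0--> {s0,s1,s2,s3,s4}  [seen]
{s0,s1,s2,s4} --1--> {s0,s1,s2,s3,s4}  [seen]
{s0,s1,s2,s4} --2--> {s0,s1,s2,s3,s4}  [seen]
{s1,s2,s3,s4} --0--> {s0,s1,s2,s3,s4}  [seen]
{s1,s2,s3,s4} --1--> {s0,s1,s2,s3,s4}  [seen]
{s1,s2,s3,s4} --2--> {s0,s1,s3}  [new]
{s0,s1,s2,s3,s4} --0--> {s0,s1,s2,s3,s4}  [seen]
{s0,s1,s2,s3,s4} --1--> {s0,s1,s2,s3,s4}  [seen]
{s0,s1,s2,s3,s4} --2--> {s0,s1,s2,s3,s4}  [seen]
{s0,s1} --0--> {s2,s3,s4}  [new]
{s0,s1} --1--> {s0,s2,s4}  [new]
{s0,s1} --2--> {s0,s1,s2,s3,s4}  [seen]
{s0,s1,s2,s3} --0--> {s1,s2,s3,s4}  [seen]
{s0,s1,s2,s3} --1--> {s0,s1,s2,s3,s4}  [seen]
{s0,s1,s2,s3} --2--> {s0,s1,s2,s3,s4}  [seen]
{s0,s1,s3} --0--> {s2,s3,s4}  [seen]
{s0,s1,s3} --1--> {s0,s2,s3,s4}  [new]
{s0,s1,s3} --2--> {s0,s1,s2,s3,s4}  [seen]
{s2,s3,s4} --0--> {s0,s1,s2,s3,s4}  [seen]
{s2,s3,s4} --1--> {s0,s1,s2,s3,s4}  [seen]
{s2,s3,s4} --2--> {s0,s1}  [seen]
{s0,s2,s4} --0--> {s0,s1,s2,s3,s4}  [seen]
{s0,s2,s4} --1--> {s0,s1,s2,s3,s4}  [seen]
{s0,s2,s4} --2--> {s0,s1,s2,s4}  [seen]
{s0,s2,s3,s4} --0--> {s0,s1,s2,s3,s4}  [seen]
{s0,s2,s3,s4} --1--> {s0,s1,s2,s3,s4}  [seen]
{s0,s2,s3,s4} --2--> {s0,s1,s2,s4}  [seen]
Reachable DFA states: {s0}, {s2,s3}, {s0,s4}, {s0,s1,s2,s4}, {s1,s2,s3,s4}, {s0,s1,s2,s3,s4}, {s0,s1}, {s0,s1,s2,s3}, {s0,s1,s3}, {s2,s3,s4}, {s0,s2,s4}, {s0,s2,s3,s4}.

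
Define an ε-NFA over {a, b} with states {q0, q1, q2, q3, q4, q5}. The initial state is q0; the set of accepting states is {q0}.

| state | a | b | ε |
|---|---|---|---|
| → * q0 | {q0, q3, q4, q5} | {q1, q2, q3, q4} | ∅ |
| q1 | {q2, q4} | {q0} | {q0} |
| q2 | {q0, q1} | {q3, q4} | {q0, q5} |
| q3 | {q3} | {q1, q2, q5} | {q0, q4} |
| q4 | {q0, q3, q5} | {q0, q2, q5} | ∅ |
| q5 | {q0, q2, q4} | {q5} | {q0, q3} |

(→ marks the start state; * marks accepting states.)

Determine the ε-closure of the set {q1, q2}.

Begin with {q1, q2}.
q1 →ε {q0}; add q0.
q2 →ε {q0, q5}; add q5.
q5 →ε {q0, q3}; add q3.
q3 →ε {q0, q4}; add q4.
ε-closure = {q0, q1, q2, q3, q4, q5}.

{q0, q1, q2, q3, q4, q5}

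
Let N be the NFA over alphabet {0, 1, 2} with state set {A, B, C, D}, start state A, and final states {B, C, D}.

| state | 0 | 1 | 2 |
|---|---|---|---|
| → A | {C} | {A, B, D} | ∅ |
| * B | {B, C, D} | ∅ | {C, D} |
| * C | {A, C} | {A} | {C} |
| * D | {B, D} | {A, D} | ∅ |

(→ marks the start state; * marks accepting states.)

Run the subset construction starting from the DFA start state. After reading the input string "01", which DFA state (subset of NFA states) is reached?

{A}

Start: {A}.
δ(A,0) = {C}.
Union: {C}.
After 0: {C}.
δ(C,1) = {A}.
Union: {A}.
After 1: {A}.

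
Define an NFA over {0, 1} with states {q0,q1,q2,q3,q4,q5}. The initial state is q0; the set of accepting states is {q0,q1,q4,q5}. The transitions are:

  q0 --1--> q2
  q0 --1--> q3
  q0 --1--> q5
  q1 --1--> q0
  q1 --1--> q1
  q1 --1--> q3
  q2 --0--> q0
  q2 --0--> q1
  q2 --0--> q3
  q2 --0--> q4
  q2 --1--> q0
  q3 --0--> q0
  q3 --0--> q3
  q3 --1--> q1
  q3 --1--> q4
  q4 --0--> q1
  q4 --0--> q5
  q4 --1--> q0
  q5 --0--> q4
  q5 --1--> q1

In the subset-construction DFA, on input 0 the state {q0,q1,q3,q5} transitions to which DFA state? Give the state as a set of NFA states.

{q0,q3,q4}

δ(q0,0) = ∅; δ(q1,0) = ∅; δ(q3,0) = {q0,q3}; δ(q5,0) = {q4}.
Union: {q0,q3,q4}.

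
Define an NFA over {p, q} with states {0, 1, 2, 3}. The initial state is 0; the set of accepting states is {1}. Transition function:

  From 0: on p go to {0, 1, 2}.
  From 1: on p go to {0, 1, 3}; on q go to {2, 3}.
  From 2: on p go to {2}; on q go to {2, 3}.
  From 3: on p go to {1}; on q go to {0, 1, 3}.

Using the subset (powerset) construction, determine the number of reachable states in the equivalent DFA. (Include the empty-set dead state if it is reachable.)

Start state of the DFA: {0}.
{0} --p--> {0, 1, 2}  [new]
{0} --q--> ∅  [new]
{0, 1, 2} --p--> {0, 1, 2, 3}  [new]
{0, 1, 2} --q--> {2, 3}  [new]
∅ --p--> ∅  [seen]
∅ --q--> ∅  [seen]
{0, 1, 2, 3} --p--> {0, 1, 2, 3}  [seen]
{0, 1, 2, 3} --q--> {0, 1, 2, 3}  [seen]
{2, 3} --p--> {1, 2}  [new]
{2, 3} --q--> {0, 1, 2, 3}  [seen]
{1, 2} --p--> {0, 1, 2, 3}  [seen]
{1, 2} --q--> {2, 3}  [seen]
Reachable DFA states: {0}, {0, 1, 2}, ∅, {0, 1, 2, 3}, {2, 3}, {1, 2}.

6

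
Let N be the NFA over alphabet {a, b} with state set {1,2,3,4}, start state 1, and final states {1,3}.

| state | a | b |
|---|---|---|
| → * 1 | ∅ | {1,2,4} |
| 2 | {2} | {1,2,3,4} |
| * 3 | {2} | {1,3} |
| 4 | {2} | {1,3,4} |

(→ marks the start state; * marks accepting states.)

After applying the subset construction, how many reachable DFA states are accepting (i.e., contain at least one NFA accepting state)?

3

Start state of the DFA: {1}.
{1} --a--> ∅  [new]
{1} --b--> {1,2,4}  [new]
∅ --a--> ∅  [seen]
∅ --b--> ∅  [seen]
{1,2,4} --a--> {2}  [new]
{1,2,4} --b--> {1,2,3,4}  [new]
{2} --a--> {2}  [seen]
{2} --b--> {1,2,3,4}  [seen]
{1,2,3,4} --a--> {2}  [seen]
{1,2,3,4} --b--> {1,2,3,4}  [seen]
Reachable DFA states: {1}, ∅, {1,2,4}, {2}, {1,2,3,4}.
Accepting DFA states (contain an NFA accepting state): {1}, {1,2,4}, {1,2,3,4}.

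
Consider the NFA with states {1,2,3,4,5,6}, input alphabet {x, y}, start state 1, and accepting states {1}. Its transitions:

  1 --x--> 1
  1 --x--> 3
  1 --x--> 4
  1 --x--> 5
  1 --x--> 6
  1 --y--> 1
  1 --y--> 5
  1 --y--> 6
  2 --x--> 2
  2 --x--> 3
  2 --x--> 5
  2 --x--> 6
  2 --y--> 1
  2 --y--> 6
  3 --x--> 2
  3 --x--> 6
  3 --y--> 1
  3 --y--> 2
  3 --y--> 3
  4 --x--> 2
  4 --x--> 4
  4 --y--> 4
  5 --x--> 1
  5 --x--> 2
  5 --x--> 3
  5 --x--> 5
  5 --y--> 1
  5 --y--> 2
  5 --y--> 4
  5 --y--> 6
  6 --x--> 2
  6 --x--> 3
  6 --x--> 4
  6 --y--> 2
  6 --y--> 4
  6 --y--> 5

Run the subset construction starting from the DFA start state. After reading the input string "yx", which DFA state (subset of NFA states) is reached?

{1,2,3,4,5,6}

Start: {1}.
δ(1,y) = {1,5,6}.
Union: {1,5,6}.
After y: {1,5,6}.
δ(1,x) = {1,3,4,5,6}; δ(5,x) = {1,2,3,5}; δ(6,x) = {2,3,4}.
Union: {1,2,3,4,5,6}.
After x: {1,2,3,4,5,6}.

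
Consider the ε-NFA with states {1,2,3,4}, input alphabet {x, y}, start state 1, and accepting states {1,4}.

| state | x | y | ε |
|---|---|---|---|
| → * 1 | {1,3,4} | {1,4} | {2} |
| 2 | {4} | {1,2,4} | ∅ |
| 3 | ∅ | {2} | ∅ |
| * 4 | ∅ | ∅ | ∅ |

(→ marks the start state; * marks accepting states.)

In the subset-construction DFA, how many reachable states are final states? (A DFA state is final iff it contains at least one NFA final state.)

Start state of the DFA: {1,2} (ε-closure of the NFA start).
{1,2} --x--> {1,2,3,4}  [new]
{1,2} --y--> {1,2,4}  [new]
{1,2,3,4} --x--> {1,2,3,4}  [seen]
{1,2,3,4} --y--> {1,2,4}  [seen]
{1,2,4} --x--> {1,2,3,4}  [seen]
{1,2,4} --y--> {1,2,4}  [seen]
Reachable DFA states: {1,2}, {1,2,3,4}, {1,2,4}.
Accepting DFA states (contain an NFA accepting state): {1,2}, {1,2,3,4}, {1,2,4}.

3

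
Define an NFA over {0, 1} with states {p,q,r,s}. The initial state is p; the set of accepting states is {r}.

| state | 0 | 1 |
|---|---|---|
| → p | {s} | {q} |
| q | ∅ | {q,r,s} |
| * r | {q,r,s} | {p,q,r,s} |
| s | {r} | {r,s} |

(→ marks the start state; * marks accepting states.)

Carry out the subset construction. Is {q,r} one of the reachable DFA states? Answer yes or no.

Start state of the DFA: {p}.
{p} --0--> {s}  [new]
{p} --1--> {q}  [new]
{s} --0--> {r}  [new]
{s} --1--> {r,s}  [new]
{q} --0--> ∅  [new]
{q} --1--> {q,r,s}  [new]
{r} --0--> {q,r,s}  [seen]
{r} --1--> {p,q,r,s}  [new]
{r,s} --0--> {q,r,s}  [seen]
{r,s} --1--> {p,q,r,s}  [seen]
∅ --0--> ∅  [seen]
∅ --1--> ∅  [seen]
{q,r,s} --0--> {q,r,s}  [seen]
{q,r,s} --1--> {p,q,r,s}  [seen]
{p,q,r,s} --0--> {q,r,s}  [seen]
{p,q,r,s} --1--> {p,q,r,s}  [seen]
Reachable DFA states: {p}, {s}, {q}, {r}, {r,s}, ∅, {q,r,s}, {p,q,r,s}.
{q,r} is not among them.

no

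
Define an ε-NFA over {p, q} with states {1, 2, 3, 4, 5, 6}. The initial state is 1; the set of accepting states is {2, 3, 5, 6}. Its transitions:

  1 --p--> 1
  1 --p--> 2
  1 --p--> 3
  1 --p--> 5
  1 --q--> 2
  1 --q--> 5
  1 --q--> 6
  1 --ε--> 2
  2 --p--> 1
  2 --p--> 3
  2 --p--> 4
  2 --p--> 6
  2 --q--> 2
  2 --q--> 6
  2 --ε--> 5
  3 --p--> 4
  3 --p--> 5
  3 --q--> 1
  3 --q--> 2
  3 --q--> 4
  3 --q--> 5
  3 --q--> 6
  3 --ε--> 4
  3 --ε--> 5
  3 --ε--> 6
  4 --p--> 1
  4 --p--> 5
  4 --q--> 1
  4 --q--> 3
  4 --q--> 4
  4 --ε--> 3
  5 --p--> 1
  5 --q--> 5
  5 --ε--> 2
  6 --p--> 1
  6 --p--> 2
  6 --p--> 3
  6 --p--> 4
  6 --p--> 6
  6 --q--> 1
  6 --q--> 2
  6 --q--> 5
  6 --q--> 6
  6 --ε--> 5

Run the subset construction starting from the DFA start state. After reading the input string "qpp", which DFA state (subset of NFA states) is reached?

Start: {1, 2, 5}.
δ(1,q) = {2, 5, 6}; δ(2,q) = {2, 6}; δ(5,q) = {5}.
Union: {2, 5, 6}.
After q: {2, 5, 6}.
δ(2,p) = {1, 3, 4, 6}; δ(5,p) = {1}; δ(6,p) = {1, 2, 3, 4, 6}.
Union: {1, 2, 3, 4, 6}.
ε-closure gives {1, 2, 3, 4, 5, 6}.
After p: {1, 2, 3, 4, 5, 6}.
δ(1,p) = {1, 2, 3, 5}; δ(2,p) = {1, 3, 4, 6}; δ(3,p) = {4, 5}; δ(4,p) = {1, 5}; δ(5,p) = {1}; δ(6,p) = {1, 2, 3, 4, 6}.
Union: {1, 2, 3, 4, 5, 6}.
After p: {1, 2, 3, 4, 5, 6}.

{1, 2, 3, 4, 5, 6}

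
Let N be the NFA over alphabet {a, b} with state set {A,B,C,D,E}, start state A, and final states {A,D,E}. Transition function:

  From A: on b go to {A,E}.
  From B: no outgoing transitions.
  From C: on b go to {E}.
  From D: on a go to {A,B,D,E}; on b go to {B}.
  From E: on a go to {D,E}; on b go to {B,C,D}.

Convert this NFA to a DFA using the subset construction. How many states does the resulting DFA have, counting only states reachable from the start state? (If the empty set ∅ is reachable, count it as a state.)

8

Start state of the DFA: {A}.
{A} --a--> ∅  [new]
{A} --b--> {A,E}  [new]
∅ --a--> ∅  [seen]
∅ --b--> ∅  [seen]
{A,E} --a--> {D,E}  [new]
{A,E} --b--> {A,B,C,D,E}  [new]
{D,E} --a--> {A,B,D,E}  [new]
{D,E} --b--> {B,C,D}  [new]
{A,B,C,D,E} --a--> {A,B,D,E}  [seen]
{A,B,C,D,E} --b--> {A,B,C,D,E}  [seen]
{A,B,D,E} --a--> {A,B,D,E}  [seen]
{A,B,D,E} --b--> {A,B,C,D,E}  [seen]
{B,C,D} --a--> {A,B,D,E}  [seen]
{B,C,D} --b--> {B,E}  [new]
{B,E} --a--> {D,E}  [seen]
{B,E} --b--> {B,C,D}  [seen]
Reachable DFA states: {A}, ∅, {A,E}, {D,E}, {A,B,C,D,E}, {A,B,D,E}, {B,C,D}, {B,E}.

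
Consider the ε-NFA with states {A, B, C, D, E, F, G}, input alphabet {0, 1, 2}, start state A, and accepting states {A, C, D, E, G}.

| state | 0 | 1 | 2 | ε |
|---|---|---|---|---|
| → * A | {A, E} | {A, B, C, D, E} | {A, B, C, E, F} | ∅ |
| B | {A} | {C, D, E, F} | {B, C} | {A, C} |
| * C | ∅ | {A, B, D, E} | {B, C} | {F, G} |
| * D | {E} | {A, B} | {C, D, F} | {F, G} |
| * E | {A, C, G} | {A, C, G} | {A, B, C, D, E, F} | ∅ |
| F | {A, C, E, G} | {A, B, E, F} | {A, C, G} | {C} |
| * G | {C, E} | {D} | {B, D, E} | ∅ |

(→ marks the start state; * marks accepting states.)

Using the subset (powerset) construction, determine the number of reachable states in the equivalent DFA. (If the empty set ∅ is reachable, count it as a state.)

Start state of the DFA: {A} (ε-closure of the NFA start).
{A} --0--> {A, E}  [new]
{A} --1--> {A, B, C, D, E, F, G}  [new]
{A} --2--> {A, B, C, E, F, G}  [new]
{A, E} --0--> {A, C, E, F, G}  [new]
{A, E} --1--> {A, B, C, D, E, F, G}  [seen]
{A, E} --2--> {A, B, C, D, E, F, G}  [seen]
{A, B, C, D, E, F, G} --0--> {A, C, E, F, G}  [seen]
{A, B, C, D, E, F, G} --1--> {A, B, C, D, E, F, G}  [seen]
{A, B, C, D, E, F, G} --2--> {A, B, C, D, E, F, G}  [seen]
{A, B, C, E, F, G} --0--> {A, C, E, F, G}  [seen]
{A, B, C, E, F, G} --1--> {A, B, C, D, E, F, G}  [seen]
{A, B, C, E, F, G} --2--> {A, B, C, D, E, F, G}  [seen]
{A, C, E, F, G} --0--> {A, C, E, F, G}  [seen]
{A, C, E, F, G} --1--> {A, B, C, D, E, F, G}  [seen]
{A, C, E, F, G} --2--> {A, B, C, D, E, F, G}  [seen]
Reachable DFA states: {A}, {A, E}, {A, B, C, D, E, F, G}, {A, B, C, E, F, G}, {A, C, E, F, G}.

5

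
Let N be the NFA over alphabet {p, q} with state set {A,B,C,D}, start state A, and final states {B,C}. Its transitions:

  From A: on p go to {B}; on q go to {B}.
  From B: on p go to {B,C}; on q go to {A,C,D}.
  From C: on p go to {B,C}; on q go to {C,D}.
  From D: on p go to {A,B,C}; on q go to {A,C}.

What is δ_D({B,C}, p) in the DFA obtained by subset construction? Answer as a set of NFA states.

{B,C}

δ(B,p) = {B,C}; δ(C,p) = {B,C}.
Union: {B,C}.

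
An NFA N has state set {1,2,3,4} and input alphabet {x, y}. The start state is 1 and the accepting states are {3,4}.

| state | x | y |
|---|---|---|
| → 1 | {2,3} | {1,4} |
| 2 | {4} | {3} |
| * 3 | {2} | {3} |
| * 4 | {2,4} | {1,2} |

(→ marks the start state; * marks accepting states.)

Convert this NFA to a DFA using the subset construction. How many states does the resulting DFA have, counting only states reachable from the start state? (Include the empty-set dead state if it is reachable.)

13

Start state of the DFA: {1}.
{1} --x--> {2,3}  [new]
{1} --y--> {1,4}  [new]
{2,3} --x--> {2,4}  [new]
{2,3} --y--> {3}  [new]
{1,4} --x--> {2,3,4}  [new]
{1,4} --y--> {1,2,4}  [new]
{2,4} --x--> {2,4}  [seen]
{2,4} --y--> {1,2,3}  [new]
{3} --x--> {2}  [new]
{3} --y--> {3}  [seen]
{2,3,4} --x--> {2,4}  [seen]
{2,3,4} --y--> {1,2,3}  [seen]
{1,2,4} --x--> {2,3,4}  [seen]
{1,2,4} --y--> {1,2,3,4}  [new]
{1,2,3} --x--> {2,3,4}  [seen]
{1,2,3} --y--> {1,3,4}  [new]
{2} --x--> {4}  [new]
{2} --y--> {3}  [seen]
{1,2,3,4} --x--> {2,3,4}  [seen]
{1,2,3,4} --y--> {1,2,3,4}  [seen]
{1,3,4} --x--> {2,3,4}  [seen]
{1,3,4} --y--> {1,2,3,4}  [seen]
{4} --x--> {2,4}  [seen]
{4} --y--> {1,2}  [new]
{1,2} --x--> {2,3,4}  [seen]
{1,2} --y--> {1,3,4}  [seen]
Reachable DFA states: {1}, {2,3}, {1,4}, {2,4}, {3}, {2,3,4}, {1,2,4}, {1,2,3}, {2}, {1,2,3,4}, {1,3,4}, {4}, {1,2}.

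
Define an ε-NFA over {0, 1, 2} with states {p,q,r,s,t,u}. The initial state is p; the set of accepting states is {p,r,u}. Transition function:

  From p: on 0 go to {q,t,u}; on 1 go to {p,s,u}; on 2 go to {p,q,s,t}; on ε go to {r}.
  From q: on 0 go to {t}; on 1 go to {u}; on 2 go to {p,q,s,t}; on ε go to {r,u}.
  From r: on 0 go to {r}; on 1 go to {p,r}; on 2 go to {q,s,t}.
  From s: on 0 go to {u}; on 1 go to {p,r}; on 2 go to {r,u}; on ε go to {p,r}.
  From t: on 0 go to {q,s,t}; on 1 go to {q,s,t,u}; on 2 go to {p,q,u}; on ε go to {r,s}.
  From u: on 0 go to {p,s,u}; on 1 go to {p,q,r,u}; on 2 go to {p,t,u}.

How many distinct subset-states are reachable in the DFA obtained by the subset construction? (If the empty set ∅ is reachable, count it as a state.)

Start state of the DFA: {p,r} (ε-closure of the NFA start).
{p,r} --0--> {p,q,r,s,t,u}  [new]
{p,r} --1--> {p,r,s,u}  [new]
{p,r} --2--> {p,q,r,s,t,u}  [seen]
{p,q,r,s,t,u} --0--> {p,q,r,s,t,u}  [seen]
{p,q,r,s,t,u} --1--> {p,q,r,s,t,u}  [seen]
{p,q,r,s,t,u} --2--> {p,q,r,s,t,u}  [seen]
{p,r,s,u} --0--> {p,q,r,s,t,u}  [seen]
{p,r,s,u} --1--> {p,q,r,s,u}  [new]
{p,r,s,u} --2--> {p,q,r,s,t,u}  [seen]
{p,q,r,s,u} --0--> {p,q,r,s,t,u}  [seen]
{p,q,r,s,u} --1--> {p,q,r,s,u}  [seen]
{p,q,r,s,u} --2--> {p,q,r,s,t,u}  [seen]
Reachable DFA states: {p,r}, {p,q,r,s,t,u}, {p,r,s,u}, {p,q,r,s,u}.

4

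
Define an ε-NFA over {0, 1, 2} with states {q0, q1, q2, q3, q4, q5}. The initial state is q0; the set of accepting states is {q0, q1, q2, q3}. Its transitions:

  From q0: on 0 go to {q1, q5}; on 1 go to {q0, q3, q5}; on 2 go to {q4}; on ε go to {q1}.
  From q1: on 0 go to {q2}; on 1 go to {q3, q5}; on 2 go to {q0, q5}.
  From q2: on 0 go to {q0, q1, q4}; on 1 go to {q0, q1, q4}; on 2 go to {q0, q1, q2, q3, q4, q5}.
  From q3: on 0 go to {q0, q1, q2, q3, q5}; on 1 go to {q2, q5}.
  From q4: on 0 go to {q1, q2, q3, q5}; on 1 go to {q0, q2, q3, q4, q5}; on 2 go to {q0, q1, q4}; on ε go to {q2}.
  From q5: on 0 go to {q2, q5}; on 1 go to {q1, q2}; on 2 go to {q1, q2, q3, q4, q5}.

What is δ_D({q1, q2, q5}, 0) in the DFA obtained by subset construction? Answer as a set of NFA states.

δ(q1,0) = {q2}; δ(q2,0) = {q0, q1, q4}; δ(q5,0) = {q2, q5}.
Union: {q0, q1, q2, q4, q5}.

{q0, q1, q2, q4, q5}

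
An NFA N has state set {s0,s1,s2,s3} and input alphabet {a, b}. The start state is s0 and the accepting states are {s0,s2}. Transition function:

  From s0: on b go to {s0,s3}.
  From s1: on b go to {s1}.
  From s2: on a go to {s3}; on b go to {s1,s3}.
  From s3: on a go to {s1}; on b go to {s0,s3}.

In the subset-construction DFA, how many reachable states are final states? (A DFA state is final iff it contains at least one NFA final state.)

Start state of the DFA: {s0}.
{s0} --a--> ∅  [new]
{s0} --b--> {s0,s3}  [new]
∅ --a--> ∅  [seen]
∅ --b--> ∅  [seen]
{s0,s3} --a--> {s1}  [new]
{s0,s3} --b--> {s0,s3}  [seen]
{s1} --a--> ∅  [seen]
{s1} --b--> {s1}  [seen]
Reachable DFA states: {s0}, ∅, {s0,s3}, {s1}.
Accepting DFA states (contain an NFA accepting state): {s0}, {s0,s3}.

2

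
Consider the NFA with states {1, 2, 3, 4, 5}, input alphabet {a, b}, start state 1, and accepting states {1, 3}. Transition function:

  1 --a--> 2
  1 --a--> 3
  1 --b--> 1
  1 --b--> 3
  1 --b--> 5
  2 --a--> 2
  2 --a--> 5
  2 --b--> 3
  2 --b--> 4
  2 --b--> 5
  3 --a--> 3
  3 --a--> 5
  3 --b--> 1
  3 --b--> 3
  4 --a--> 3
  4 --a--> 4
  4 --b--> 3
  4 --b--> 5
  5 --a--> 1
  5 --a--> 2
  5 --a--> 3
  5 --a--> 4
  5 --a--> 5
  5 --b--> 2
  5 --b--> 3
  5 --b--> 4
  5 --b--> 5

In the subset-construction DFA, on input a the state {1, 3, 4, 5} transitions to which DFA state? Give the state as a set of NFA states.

δ(1,a) = {2, 3}; δ(3,a) = {3, 5}; δ(4,a) = {3, 4}; δ(5,a) = {1, 2, 3, 4, 5}.
Union: {1, 2, 3, 4, 5}.

{1, 2, 3, 4, 5}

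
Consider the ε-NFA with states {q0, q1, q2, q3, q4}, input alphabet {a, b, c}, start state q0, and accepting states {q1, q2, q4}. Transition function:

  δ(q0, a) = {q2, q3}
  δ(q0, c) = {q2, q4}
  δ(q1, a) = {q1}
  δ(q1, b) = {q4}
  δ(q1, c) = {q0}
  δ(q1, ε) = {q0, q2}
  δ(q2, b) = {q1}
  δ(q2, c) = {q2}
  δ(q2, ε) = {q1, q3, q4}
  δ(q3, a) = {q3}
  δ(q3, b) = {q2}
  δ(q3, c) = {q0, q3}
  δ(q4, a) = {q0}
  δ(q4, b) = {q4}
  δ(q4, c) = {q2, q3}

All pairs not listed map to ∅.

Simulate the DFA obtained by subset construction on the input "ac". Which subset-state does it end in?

Start: {q0}.
δ(q0,a) = {q2, q3}.
Union: {q2, q3}.
ε-closure gives {q0, q1, q2, q3, q4}.
After a: {q0, q1, q2, q3, q4}.
δ(q0,c) = {q2, q4}; δ(q1,c) = {q0}; δ(q2,c) = {q2}; δ(q3,c) = {q0, q3}; δ(q4,c) = {q2, q3}.
Union: {q0, q2, q3, q4}.
ε-closure gives {q0, q1, q2, q3, q4}.
After c: {q0, q1, q2, q3, q4}.

{q0, q1, q2, q3, q4}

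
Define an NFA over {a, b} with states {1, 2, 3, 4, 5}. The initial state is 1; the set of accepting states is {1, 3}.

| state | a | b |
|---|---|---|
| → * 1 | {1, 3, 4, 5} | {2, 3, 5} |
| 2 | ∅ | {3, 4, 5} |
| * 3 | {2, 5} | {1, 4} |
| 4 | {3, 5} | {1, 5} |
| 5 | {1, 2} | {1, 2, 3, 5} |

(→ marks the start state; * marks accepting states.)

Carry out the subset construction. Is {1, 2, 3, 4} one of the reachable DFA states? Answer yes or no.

Start state of the DFA: {1}.
{1} --a--> {1, 3, 4, 5}  [new]
{1} --b--> {2, 3, 5}  [new]
{1, 3, 4, 5} --a--> {1, 2, 3, 4, 5}  [new]
{1, 3, 4, 5} --b--> {1, 2, 3, 4, 5}  [seen]
{2, 3, 5} --a--> {1, 2, 5}  [new]
{2, 3, 5} --b--> {1, 2, 3, 4, 5}  [seen]
{1, 2, 3, 4, 5} --a--> {1, 2, 3, 4, 5}  [seen]
{1, 2, 3, 4, 5} --b--> {1, 2, 3, 4, 5}  [seen]
{1, 2, 5} --a--> {1, 2, 3, 4, 5}  [seen]
{1, 2, 5} --b--> {1, 2, 3, 4, 5}  [seen]
Reachable DFA states: {1}, {1, 3, 4, 5}, {2, 3, 5}, {1, 2, 3, 4, 5}, {1, 2, 5}.
{1, 2, 3, 4} is not among them.

no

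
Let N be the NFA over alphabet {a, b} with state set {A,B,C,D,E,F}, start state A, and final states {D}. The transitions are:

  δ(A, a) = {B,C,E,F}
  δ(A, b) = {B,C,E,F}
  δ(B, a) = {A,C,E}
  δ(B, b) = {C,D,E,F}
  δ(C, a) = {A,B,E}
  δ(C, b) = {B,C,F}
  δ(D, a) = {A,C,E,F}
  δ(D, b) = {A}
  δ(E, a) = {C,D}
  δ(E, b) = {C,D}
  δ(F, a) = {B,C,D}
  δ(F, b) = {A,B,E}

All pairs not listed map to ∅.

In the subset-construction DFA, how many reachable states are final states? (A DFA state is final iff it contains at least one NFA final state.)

Start state of the DFA: {A}.
{A} --a--> {B,C,E,F}  [new]
{A} --b--> {B,C,E,F}  [seen]
{B,C,E,F} --a--> {A,B,C,D,E}  [new]
{B,C,E,F} --b--> {A,B,C,D,E,F}  [new]
{A,B,C,D,E} --a--> {A,B,C,D,E,F}  [seen]
{A,B,C,D,E} --b--> {A,B,C,D,E,F}  [seen]
{A,B,C,D,E,F} --a--> {A,B,C,D,E,F}  [seen]
{A,B,C,D,E,F} --b--> {A,B,C,D,E,F}  [seen]
Reachable DFA states: {A}, {B,C,E,F}, {A,B,C,D,E}, {A,B,C,D,E,F}.
Accepting DFA states (contain an NFA accepting state): {A,B,C,D,E}, {A,B,C,D,E,F}.

2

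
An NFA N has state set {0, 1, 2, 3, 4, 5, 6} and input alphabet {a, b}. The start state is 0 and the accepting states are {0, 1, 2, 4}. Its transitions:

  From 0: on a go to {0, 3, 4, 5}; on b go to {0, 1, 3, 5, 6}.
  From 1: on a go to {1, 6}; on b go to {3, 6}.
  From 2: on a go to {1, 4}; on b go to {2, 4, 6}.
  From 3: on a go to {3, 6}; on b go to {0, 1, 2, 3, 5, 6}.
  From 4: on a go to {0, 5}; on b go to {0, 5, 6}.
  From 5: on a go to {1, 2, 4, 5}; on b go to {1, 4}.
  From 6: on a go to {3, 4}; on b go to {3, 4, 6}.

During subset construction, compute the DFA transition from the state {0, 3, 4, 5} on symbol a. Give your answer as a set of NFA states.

δ(0,a) = {0, 3, 4, 5}; δ(3,a) = {3, 6}; δ(4,a) = {0, 5}; δ(5,a) = {1, 2, 4, 5}.
Union: {0, 1, 2, 3, 4, 5, 6}.

{0, 1, 2, 3, 4, 5, 6}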